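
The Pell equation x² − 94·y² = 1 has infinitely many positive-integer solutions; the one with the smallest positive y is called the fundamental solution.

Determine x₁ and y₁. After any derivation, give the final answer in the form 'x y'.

2143295 221064

√94 = [9; 1,2,3,1,1,…,2,1,18, …], period ℓ=16 (even) → k=15
k=0  a_k=9  p_k/q_k = 9/1
…
k=4  a_k=1  p_k/q_k = 126/13
…
k=6  a_k=5  p_k/q_k = 1241/128
…
k=8  a_k=8  p_k/q_k = 12953/1336
k=9  a_k=1  p_k/q_k = 14417/1487
…
k=11  a_k=1  p_k/q_k = 99455/10258
…
k=14  a_k=2  p_k/q_k = 1490361/153719
k=15  a_k=1  p_k/q_k = 2143295/221064
→ (2143295, 221064).  Check: 2143295²=4593713457025, 94·221064²=4593713457024, difference 1.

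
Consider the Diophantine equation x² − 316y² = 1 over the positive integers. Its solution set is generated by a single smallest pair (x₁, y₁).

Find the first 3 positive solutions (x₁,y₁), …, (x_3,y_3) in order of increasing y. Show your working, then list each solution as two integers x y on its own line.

12799 720
327628801 18430560
8386642035199 471785474160

√316 → a₀=17, period (1,3,2,8,2,3,1,34); ℓ=8 even so k=7
step 0: (17, 1)  from 17·(1,0) + (0,1)
step 1: (18, 1)  from 1·(17,1) + (1,0)
step 2: (71, 4)  from 3·(18,1) + (17,1)
step 3: (160, 9)  from 2·(71,4) + (18,1)
step 4: (1351, 76)  from 8·(160,9) + (71,4)
…
step 6: (9937, 559)  from 3·(2862,161) + (1351,76)
step 7: (12799, 720)  from 1·(9937,559) + (2862,161)
fundamental: x₁=12799, y₁=720  (since 163814401 − 316·518400 = 1)
(12799+720√316)^2 = 327628801 + 18430560√316
(12799+720√316)^3 = 8386642035199 + 471785474160√316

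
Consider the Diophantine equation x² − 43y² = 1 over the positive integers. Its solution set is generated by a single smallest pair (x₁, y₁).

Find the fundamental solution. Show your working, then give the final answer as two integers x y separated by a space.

√43 = [6; 1,1,3,1,5,1,3,1,1,12, …], period ℓ=10 (even) → k=9
i=0: a=6 ⇒ p=6, q=1
i=1: a=1 ⇒ p=7, q=1
i=2: a=1 ⇒ p=13, q=2
i=3: a=3 ⇒ p=46, q=7
i=4: a=1 ⇒ p=59, q=9
…
i=6: a=1 ⇒ p=400, q=61
i=7: a=3 ⇒ p=1541, q=235
i=8: a=1 ⇒ p=1941, q=296
i=9: a=1 ⇒ p=3482, q=531
fundamental: x₁=3482, y₁=531  (since 12124324 − 43·281961 = 1)

3482 531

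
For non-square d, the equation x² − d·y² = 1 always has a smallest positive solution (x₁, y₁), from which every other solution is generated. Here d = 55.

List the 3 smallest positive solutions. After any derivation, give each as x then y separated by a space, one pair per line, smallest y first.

89 12
15841 2136
2819609 380196

√55 = [7; 2,2,2,14, …], period ℓ=4 (even) → k=3
a_0=7:  p_0=7·1+0=7,  q_0=7·0+1=1
…
a_2=2:  p_2=2·15+7=37,  q_2=2·2+1=5
a_3=2:  p_3=2·37+15=89,  q_3=2·5+2=12
→ (89, 12).  Check: 89²=7921, 55·12²=7920, difference 1.
k=2:  x_2 = 89·89+55·12·12 = 15841,  y_2 = 89·12+12·89 = 2136
k=3:  x_3 = 89·15841+55·12·2136 = 2819609,  y_3 = 89·2136+12·15841 = 380196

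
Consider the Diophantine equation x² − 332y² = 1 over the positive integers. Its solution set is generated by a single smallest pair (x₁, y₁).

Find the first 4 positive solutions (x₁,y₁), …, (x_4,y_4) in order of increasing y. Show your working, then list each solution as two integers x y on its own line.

[18; 4,1,1,8,1,1,4,36] for √332; ℓ=8 ⇒ convergent index 7
step 0: (18, 1)  from 18·(1,0) + (0,1)
step 1: (73, 4)  from 4·(18,1) + (1,0)
…
step 3: (164, 9)  from 1·(91,5) + (73,4)
…
step 5: (1567, 86)  from 1·(1403,77) + (164,9)
step 6: (2970, 163)  from 1·(1567,86) + (1403,77)
step 7: (13447, 738)  from 4·(2970,163) + (1567,86)
fundamental: x₁=13447, y₁=738  (since 180821809 − 332·544644 = 1)
(13447+738√332)^2 = 361643617 + 19847772√332
(13447+738√332)^3 = 9726043422151 + 533785979430√332
(13447+738√332)^4 = 261572211433685377 + 14355640110942648√332

13447 738
361643617 19847772
9726043422151 533785979430
261572211433685377 14355640110942648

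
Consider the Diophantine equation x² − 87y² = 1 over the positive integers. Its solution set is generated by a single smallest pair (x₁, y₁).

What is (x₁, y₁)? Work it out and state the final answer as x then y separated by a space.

28 3

√87 → a₀=9, period (3,18); ℓ=2 even so k=1
k=0  a_k=9  p_k/q_k = 9/1
k=1  a_k=3  p_k/q_k = 28/3
→ (28, 3).  Check: 28²=784, 87·3²=783, difference 1.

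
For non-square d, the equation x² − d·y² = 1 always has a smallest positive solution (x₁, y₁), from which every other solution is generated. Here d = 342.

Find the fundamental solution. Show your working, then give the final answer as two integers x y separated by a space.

√342 → a₀=18, period (2,36); ℓ=2 even so k=1
k=0  a_k=18  p_k/q_k = 18/1
k=1  a_k=2  p_k/q_k = 37/2
(x₁, y₁) = (37, 2);  37² − 342·2² = 1 ✓

37 2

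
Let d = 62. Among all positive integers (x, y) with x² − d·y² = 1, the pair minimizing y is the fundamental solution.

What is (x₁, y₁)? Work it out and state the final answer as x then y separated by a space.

63 8

√62 → a₀=7, period (1,6,1,14); ℓ=4 even so k=3
k=0  a_k=7  p_k/q_k = 7/1
k=1  a_k=1  p_k/q_k = 8/1
k=2  a_k=6  p_k/q_k = 55/7
k=3  a_k=1  p_k/q_k = 63/8
(x₁, y₁) = (63, 8);  63² − 62·8² = 1 ✓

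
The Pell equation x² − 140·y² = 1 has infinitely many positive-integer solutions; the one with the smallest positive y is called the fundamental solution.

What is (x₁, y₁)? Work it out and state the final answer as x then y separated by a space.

d=140: √d = [11; 1,4,1,22] (ℓ=4, even), read p_3/q_3
step 0: (11, 1)  from 11·(1,0) + (0,1)
…
step 2: (59, 5)  from 4·(12,1) + (11,1)
step 3: (71, 6)  from 1·(59,5) + (12,1)
(x₁, y₁) = (71, 6);  71² − 140·6² = 1 ✓

71 6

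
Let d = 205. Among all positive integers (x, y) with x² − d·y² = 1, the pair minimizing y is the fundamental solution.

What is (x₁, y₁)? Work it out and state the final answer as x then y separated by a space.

[14; 3,6,1,4,1,6,3,28] for √205; ℓ=8 ⇒ convergent index 7
i=0: a=14 ⇒ p=14, q=1
i=1: a=3 ⇒ p=43, q=3
i=2: a=6 ⇒ p=272, q=19
…
i=4: a=4 ⇒ p=1532, q=107
i=5: a=1 ⇒ p=1847, q=129
i=6: a=6 ⇒ p=12614, q=881
i=7: a=3 ⇒ p=39689, q=2772
(x₁, y₁) = (39689, 2772);  39689² − 205·2772² = 1 ✓

39689 2772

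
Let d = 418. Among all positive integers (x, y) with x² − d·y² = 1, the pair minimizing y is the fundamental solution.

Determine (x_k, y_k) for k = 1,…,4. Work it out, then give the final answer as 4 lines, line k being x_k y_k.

√418 = [20; 2,4,20,4,2,40, …], period ℓ=6 (even) → k=5
i=0: a=20 ⇒ p=20, q=1
…
i=4: a=4 ⇒ p=15068, q=737
i=5: a=2 ⇒ p=33857, q=1656
fundamental: x₁=33857, y₁=1656  (since 1146296449 − 418·2742336 = 1)
n=2: (33857,1656)∘(33857,1656) = (33857·33857+418·1656·1656, 33857·1656+1656·33857) = (2292592897,112134384)
n=3: (2292592897,112134384)∘(33857,1656) = (33857·2292592897+418·1656·112134384, 33857·112134384+1656·2292592897) = (155240635393601,7593067676520)
n=4: (155240635393601,7593067676520)∘(33857,1656) = (33857·155240635393601+418·1656·7593067676520, 33857·7593067676520+1656·155240635393601) = (10511964382749705217,514156984535740896)

33857 1656
2292592897 112134384
155240635393601 7593067676520
10511964382749705217 514156984535740896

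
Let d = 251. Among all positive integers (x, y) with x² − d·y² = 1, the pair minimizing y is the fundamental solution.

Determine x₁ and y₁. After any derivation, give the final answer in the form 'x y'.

3674890 231957

d=251: √d = [15; 1,5,2,1,2,…,5,1,30] (ℓ=14, even), read p_13/q_13
i=0: a=15 ⇒ p=15, q=1
i=1: a=1 ⇒ p=16, q=1
…
i=4: a=1 ⇒ p=301, q=19
…
i=6: a=2 ⇒ p=1917, q=121
…
i=10: a=1 ⇒ p=212692, q=13425
i=11: a=2 ⇒ p=577033, q=36422
i=12: a=5 ⇒ p=3097857, q=195535
i=13: a=1 ⇒ p=3674890, q=231957
(x₁, y₁) = (3674890, 231957);  3674890² − 251·231957² = 1 ✓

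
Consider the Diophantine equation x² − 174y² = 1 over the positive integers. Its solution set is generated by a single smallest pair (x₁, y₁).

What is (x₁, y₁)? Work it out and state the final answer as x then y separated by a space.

[13; 5,4,5,26] for √174; ℓ=4 ⇒ convergent index 3
a_0=13:  p_0=13·1+0=13,  q_0=13·0+1=1
…
a_2=4:  p_2=4·66+13=277,  q_2=4·5+1=21
a_3=5:  p_3=5·277+66=1451,  q_3=5·21+5=110
→ (1451, 110).  Check: 1451²=2105401, 174·110²=2105400, difference 1.

1451 110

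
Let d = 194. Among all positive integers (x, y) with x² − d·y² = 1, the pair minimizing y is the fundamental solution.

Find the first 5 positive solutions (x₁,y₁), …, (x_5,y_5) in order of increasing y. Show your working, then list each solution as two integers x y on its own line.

195 14
76049 5460
29658915 2129386
11566900801 830455080
4511061653475 323875351814

√194 = [13; 1,12,1,26, …], period ℓ=4 (even) → k=3
i=0: a=13 ⇒ p=13, q=1
i=1: a=1 ⇒ p=14, q=1
i=2: a=12 ⇒ p=181, q=13
i=3: a=1 ⇒ p=195, q=14
(x₁, y₁) = (195, 14);  195² − 194·14² = 1 ✓
(195+14√194)^2 = 76049 + 5460√194
(195+14√194)^3 = 29658915 + 2129386√194
(195+14√194)^4 = 11566900801 + 830455080√194
(195+14√194)^5 = 4511061653475 + 323875351814√194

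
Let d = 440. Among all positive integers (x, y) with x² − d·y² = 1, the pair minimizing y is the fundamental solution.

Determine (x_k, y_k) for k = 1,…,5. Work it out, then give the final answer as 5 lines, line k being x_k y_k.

21 1
881 42
36981 1763
1552321 74004
65160501 3106405

[20; 1,40] for √440; ℓ=2 ⇒ convergent index 1
step 0: (20, 1)  from 20·(1,0) + (0,1)
step 1: (21, 1)  from 1·(20,1) + (1,0)
fundamental: x₁=21, y₁=1  (since 441 − 440·1 = 1)
n=2: (21,1)∘(21,1) = (21·21+440·1·1, 21·1+1·21) = (881,42)
n=3: (881,42)∘(21,1) = (21·881+440·1·42, 21·42+1·881) = (36981,1763)
n=4: (36981,1763)∘(21,1) = (21·36981+440·1·1763, 21·1763+1·36981) = (1552321,74004)
n=5: (1552321,74004)∘(21,1) = (21·1552321+440·1·74004, 21·74004+1·1552321) = (65160501,3106405)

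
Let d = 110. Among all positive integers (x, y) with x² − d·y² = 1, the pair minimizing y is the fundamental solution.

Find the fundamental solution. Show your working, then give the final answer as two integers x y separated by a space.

√110 = [10; 2,20, …], period ℓ=2 (even) → k=1
a_0=10:  p_0=10·1+0=10,  q_0=10·0+1=1
a_1=2:  p_1=2·10+1=21,  q_1=2·1+0=2
(x₁, y₁) = (21, 2);  21² − 110·2² = 1 ✓

21 2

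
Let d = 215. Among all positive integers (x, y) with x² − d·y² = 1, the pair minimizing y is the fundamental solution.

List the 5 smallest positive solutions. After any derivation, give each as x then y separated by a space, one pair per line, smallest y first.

√215 = [14; 1,1,1,28, …], period ℓ=4 (even) → k=3
a_0=14:  p_0=14·1+0=14,  q_0=14·0+1=1
a_1=1:  p_1=1·14+1=15,  q_1=1·1+0=1
a_2=1:  p_2=1·15+14=29,  q_2=1·1+1=2
a_3=1:  p_3=1·29+15=44,  q_3=1·2+1=3
fundamental: x₁=44, y₁=3  (since 1936 − 215·9 = 1)
k=2:  x_2 = 44·44+215·3·3 = 3871,  y_2 = 44·3+3·44 = 264
k=3:  x_3 = 44·3871+215·3·264 = 340604,  y_3 = 44·264+3·3871 = 23229
k=4:  x_4 = 44·340604+215·3·23229 = 29969281,  y_4 = 44·23229+3·340604 = 2043888
k=5:  x_5 = 44·29969281+215·3·2043888 = 2636956124,  y_5 = 44·2043888+3·29969281 = 179838915

44 3
3871 264
340604 23229
29969281 2043888
2636956124 179838915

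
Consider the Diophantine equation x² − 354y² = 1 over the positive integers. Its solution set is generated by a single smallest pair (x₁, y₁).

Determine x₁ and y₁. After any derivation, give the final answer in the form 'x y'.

258065 13716

√354 → a₀=18, period (1,4,2,2,18,2,2,4,1,36); ℓ=10 even so k=9
i=0: a=18 ⇒ p=18, q=1
…
i=2: a=4 ⇒ p=94, q=5
i=3: a=2 ⇒ p=207, q=11
i=4: a=2 ⇒ p=508, q=27
…
i=6: a=2 ⇒ p=19210, q=1021
i=7: a=2 ⇒ p=47771, q=2539
i=8: a=4 ⇒ p=210294, q=11177
i=9: a=1 ⇒ p=258065, q=13716
(x₁, y₁) = (258065, 13716);  258065² − 354·13716² = 1 ✓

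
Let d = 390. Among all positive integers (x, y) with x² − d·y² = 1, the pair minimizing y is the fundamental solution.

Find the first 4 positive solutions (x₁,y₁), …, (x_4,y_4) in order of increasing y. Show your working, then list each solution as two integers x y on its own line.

79 4
12481 632
1971919 99852
311550721 15775984

[19; 1,2,1,38] for √390; ℓ=4 ⇒ convergent index 3
i=0: a=19 ⇒ p=19, q=1
i=1: a=1 ⇒ p=20, q=1
i=2: a=2 ⇒ p=59, q=3
i=3: a=1 ⇒ p=79, q=4
→ (79, 4).  Check: 79²=6241, 390·4²=6240, difference 1.
(x_2, y_2) = (79·79 + 390·4·4, 79·4 + 4·79) = (12481, 632)
(x_3, y_3) = (79·12481 + 390·4·632, 79·632 + 4·12481) = (1971919, 99852)
(x_4, y_4) = (79·1971919 + 390·4·99852, 79·99852 + 4·1971919) = (311550721, 15775984)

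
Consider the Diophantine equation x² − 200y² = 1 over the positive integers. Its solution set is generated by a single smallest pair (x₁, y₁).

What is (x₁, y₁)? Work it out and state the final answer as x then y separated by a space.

d=200: √d = [14; 7,28] (ℓ=2, even), read p_1/q_1
a_0=14:  p_0=14·1+0=14,  q_0=14·0+1=1
a_1=7:  p_1=7·14+1=99,  q_1=7·1+0=7
→ (99, 7).  Check: 99²=9801, 200·7²=9800, difference 1.

99 7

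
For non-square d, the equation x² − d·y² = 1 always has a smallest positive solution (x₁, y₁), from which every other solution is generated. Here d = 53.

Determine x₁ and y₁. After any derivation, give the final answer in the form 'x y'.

66249 9100

d=53: √d = [7; 3,1,1,3,14] (ℓ=5, odd), read p_9/q_9
step 0: (7, 1)  from 7·(1,0) + (0,1)
step 1: (22, 3)  from 3·(7,1) + (1,0)
…
step 3: (51, 7)  from 1·(29,4) + (22,3)
…
step 8: (18557, 2549)  from 1·(10578,1453) + (7979,1096)
step 9: (66249, 9100)  from 3·(18557,2549) + (10578,1453)
→ (66249, 9100).  Check: 66249²=4388930001, 53·9100²=4388930000, difference 1.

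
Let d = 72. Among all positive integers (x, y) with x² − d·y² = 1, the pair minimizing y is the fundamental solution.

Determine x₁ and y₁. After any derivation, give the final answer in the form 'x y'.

√72 = [8; 2,16, …], period ℓ=2 (even) → k=1
k=0  a_k=8  p_k/q_k = 8/1
k=1  a_k=2  p_k/q_k = 17/2
→ (17, 2).  Check: 17²=289, 72·2²=288, difference 1.

17 2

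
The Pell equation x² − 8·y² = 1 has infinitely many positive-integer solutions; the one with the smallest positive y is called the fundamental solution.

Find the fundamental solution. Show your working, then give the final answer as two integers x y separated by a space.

3 1

[2; 1,4] for √8; ℓ=2 ⇒ convergent index 1
k=0  a_k=2  p_k/q_k = 2/1
k=1  a_k=1  p_k/q_k = 3/1
(x₁, y₁) = (3, 1);  3² − 8·1² = 1 ✓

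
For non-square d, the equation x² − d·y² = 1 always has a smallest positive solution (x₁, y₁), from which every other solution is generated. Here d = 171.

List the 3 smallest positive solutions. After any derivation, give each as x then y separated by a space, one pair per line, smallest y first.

√171 → a₀=13, period (13,26); ℓ=2 even so k=1
i=0: a=13 ⇒ p=13, q=1
i=1: a=13 ⇒ p=170, q=13
→ (170, 13).  Check: 170²=28900, 171·13²=28899, difference 1.
n=2: (170,13)∘(170,13) = (170·170+171·13·13, 170·13+13·170) = (57799,4420)
n=3: (57799,4420)∘(170,13) = (170·57799+171·13·4420, 170·4420+13·57799) = (19651490,1502787)

170 13
57799 4420
19651490 1502787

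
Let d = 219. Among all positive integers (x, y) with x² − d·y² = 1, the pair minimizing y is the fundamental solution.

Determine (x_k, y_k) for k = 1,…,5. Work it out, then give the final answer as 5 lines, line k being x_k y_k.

√219 → a₀=14, period (1,3,1,28); ℓ=4 even so k=3
k=0  a_k=14  p_k/q_k = 14/1
k=1  a_k=1  p_k/q_k = 15/1
k=2  a_k=3  p_k/q_k = 59/4
k=3  a_k=1  p_k/q_k = 74/5
fundamental: x₁=74, y₁=5  (since 5476 − 219·25 = 1)
n=2: (74,5)∘(74,5) = (74·74+219·5·5, 74·5+5·74) = (10951,740)
n=3: (10951,740)∘(74,5) = (74·10951+219·5·740, 74·740+5·10951) = (1620674,109515)
n=4: (1620674,109515)∘(74,5) = (74·1620674+219·5·109515, 74·109515+5·1620674) = (239848801,16207480)
n=5: (239848801,16207480)∘(74,5) = (74·239848801+219·5·16207480, 74·16207480+5·239848801) = (35496001874,2398597525)

74 5
10951 740
1620674 109515
239848801 16207480
35496001874 2398597525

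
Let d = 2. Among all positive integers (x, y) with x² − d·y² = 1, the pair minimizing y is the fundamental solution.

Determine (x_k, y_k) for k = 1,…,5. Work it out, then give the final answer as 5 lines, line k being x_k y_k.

3 2
17 12
99 70
577 408
3363 2378

[1; 2] for √2; ℓ=1 ⇒ convergent index 1
a_0=1:  p_0=1·1+0=1,  q_0=1·0+1=1
a_1=2:  p_1=2·1+1=3,  q_1=2·1+0=2
→ (3, 2).  Check: 3²=9, 2·2²=8, difference 1.
(x_2, y_2) = (3·3 + 2·2·2, 3·2 + 2·3) = (17, 12)
(x_3, y_3) = (3·17 + 2·2·12, 3·12 + 2·17) = (99, 70)
(x_4, y_4) = (3·99 + 2·2·70, 3·70 + 2·99) = (577, 408)
(x_5, y_5) = (3·577 + 2·2·408, 3·408 + 2·577) = (3363, 2378)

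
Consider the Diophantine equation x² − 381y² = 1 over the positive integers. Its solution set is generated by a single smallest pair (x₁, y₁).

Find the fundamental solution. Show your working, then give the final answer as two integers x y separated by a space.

[19; 1,1,12,1,1,38] for √381; ℓ=6 ⇒ convergent index 5
a_0=19:  p_0=19·1+0=19,  q_0=19·0+1=1
…
a_4=1:  p_4=1·488+39=527,  q_4=1·25+2=27
a_5=1:  p_5=1·527+488=1015,  q_5=1·27+25=52
(x₁, y₁) = (1015, 52);  1015² − 381·52² = 1 ✓

1015 52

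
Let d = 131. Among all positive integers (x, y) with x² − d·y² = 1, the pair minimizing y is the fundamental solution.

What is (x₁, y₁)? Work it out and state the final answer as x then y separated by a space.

√131 → a₀=11, period (2,4,11,4,2,22); ℓ=6 even so k=5
step 0: (11, 1)  from 11·(1,0) + (0,1)
step 1: (23, 2)  from 2·(11,1) + (1,0)
…
step 3: (1156, 101)  from 11·(103,9) + (23,2)
step 4: (4727, 413)  from 4·(1156,101) + (103,9)
step 5: (10610, 927)  from 2·(4727,413) + (1156,101)
(x₁, y₁) = (10610, 927);  10610² − 131·927² = 1 ✓

10610 927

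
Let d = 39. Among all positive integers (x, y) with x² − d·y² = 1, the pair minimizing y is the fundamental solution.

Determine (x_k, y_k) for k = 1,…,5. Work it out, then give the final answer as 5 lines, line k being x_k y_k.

25 4
1249 200
62425 9996
3120001 499600
155937625 24970004

√39 = [6; 4,12, …], period ℓ=2 (even) → k=1
a_0=6:  p_0=6·1+0=6,  q_0=6·0+1=1
a_1=4:  p_1=4·6+1=25,  q_1=4·1+0=4
→ (25, 4).  Check: 25²=625, 39·4²=624, difference 1.
(x_2, y_2) = (25·25 + 39·4·4, 25·4 + 4·25) = (1249, 200)
(x_3, y_3) = (25·1249 + 39·4·200, 25·200 + 4·1249) = (62425, 9996)
(x_4, y_4) = (25·62425 + 39·4·9996, 25·9996 + 4·62425) = (3120001, 499600)
(x_5, y_5) = (25·3120001 + 39·4·499600, 25·499600 + 4·3120001) = (155937625, 24970004)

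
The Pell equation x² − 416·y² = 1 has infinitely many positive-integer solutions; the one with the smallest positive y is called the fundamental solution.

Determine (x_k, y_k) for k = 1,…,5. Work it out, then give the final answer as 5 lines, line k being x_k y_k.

√416 → a₀=20, period (2,1,1,9,1,1,2,40); ℓ=8 even so k=7
a_0=20:  p_0=20·1+0=20,  q_0=20·0+1=1
a_1=2:  p_1=2·20+1=41,  q_1=2·1+0=2
a_2=1:  p_2=1·41+20=61,  q_2=1·2+1=3
a_3=1:  p_3=1·61+41=102,  q_3=1·3+2=5
a_4=9:  p_4=9·102+61=979,  q_4=9·5+3=48
a_5=1:  p_5=1·979+102=1081,  q_5=1·48+5=53
a_6=1:  p_6=1·1081+979=2060,  q_6=1·53+48=101
a_7=2:  p_7=2·2060+1081=5201,  q_7=2·101+53=255
→ (5201, 255).  Check: 5201²=27050401, 416·255²=27050400, difference 1.
n=2: (5201,255)∘(5201,255) = (5201·5201+416·255·255, 5201·255+255·5201) = (54100801,2652510)
n=3: (54100801,2652510)∘(5201,255) = (5201·54100801+416·255·2652510, 5201·2652510+255·54100801) = (562756526801,27591408765)
n=4: (562756526801,27591408765)∘(5201,255) = (5201·562756526801+416·255·27591408765, 5201·27591408765+255·562756526801) = (5853793337683201,287005831321020)
n=5: (5853793337683201,287005831321020)∘(5201,255) = (5201·5853793337683201+416·255·287005831321020, 5201·287005831321020+255·5853793337683201) = (60891157735824130001,2985434629809841275)

5201 255
54100801 2652510
562756526801 27591408765
5853793337683201 287005831321020
60891157735824130001 2985434629809841275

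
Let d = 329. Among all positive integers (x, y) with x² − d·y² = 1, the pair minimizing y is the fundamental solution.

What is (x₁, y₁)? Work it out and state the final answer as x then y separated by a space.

2376415 131016

[18; 7,4,2,1,1,4,1,1,2,4,7,36] for √329; ℓ=12 ⇒ convergent index 11
step 0: (18, 1)  from 18·(1,0) + (0,1)
…
step 5: (2884, 159)  from 1·(1705,94) + (1179,65)
…
step 10: (328794, 18127)  from 4·(74857,4127) + (29366,1619)
step 11: (2376415, 131016)  from 7·(328794,18127) + (74857,4127)
fundamental: x₁=2376415, y₁=131016  (since 5647348252225 − 329·17165192256 = 1)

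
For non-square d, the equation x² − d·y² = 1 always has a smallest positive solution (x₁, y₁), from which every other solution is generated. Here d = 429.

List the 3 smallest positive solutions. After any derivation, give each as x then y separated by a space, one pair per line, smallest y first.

[20; 1,2,2,9,1,12,1,9,2,2,1,40] for √429; ℓ=12 ⇒ convergent index 11
step 0: (20, 1)  from 20·(1,0) + (0,1)
step 1: (21, 1)  from 1·(20,1) + (1,0)
…
step 4: (1367, 66)  from 9·(145,7) + (62,3)
step 5: (1512, 73)  from 1·(1367,66) + (145,7)
step 6: (19511, 942)  from 12·(1512,73) + (1367,66)
step 7: (21023, 1015)  from 1·(19511,942) + (1512,73)
step 8: (208718, 10077)  from 9·(21023,1015) + (19511,942)
step 9: (438459, 21169)  from 2·(208718,10077) + (21023,1015)
step 10: (1085636, 52415)  from 2·(438459,21169) + (208718,10077)
step 11: (1524095, 73584)  from 1·(1085636,52415) + (438459,21169)
fundamental: x₁=1524095, y₁=73584  (since 2322865569025 − 429·5414605056 = 1)
(x_2, y_2) = (1524095·1524095 + 429·73584·73584, 1524095·73584 + 73584·1524095) = (4645731138049, 224298012960)
(x_3, y_3) = (1524095·4645731138049 + 429·73584·224298012960, 1524095·224298012960 + 73584·4645731138049) = (14161071197688057215, 683702960124468816)

1524095 73584
4645731138049 224298012960
14161071197688057215 683702960124468816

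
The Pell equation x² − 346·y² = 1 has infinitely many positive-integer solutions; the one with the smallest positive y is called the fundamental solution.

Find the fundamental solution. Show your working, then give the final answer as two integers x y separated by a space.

[18; 1,1,1,1,36] for √346; ℓ=5 ⇒ convergent index 9
a_0=18:  p_0=18·1+0=18,  q_0=18·0+1=1
a_1=1:  p_1=1·18+1=19,  q_1=1·1+0=1
…
a_5=36:  p_5=36·93+56=3404,  q_5=36·5+3=183
a_6=1:  p_6=1·3404+93=3497,  q_6=1·183+5=188
a_7=1:  p_7=1·3497+3404=6901,  q_7=1·188+183=371
a_8=1:  p_8=1·6901+3497=10398,  q_8=1·371+188=559
a_9=1:  p_9=1·10398+6901=17299,  q_9=1·559+371=930
→ (17299, 930).  Check: 17299²=299255401, 346·930²=299255400, difference 1.

17299 930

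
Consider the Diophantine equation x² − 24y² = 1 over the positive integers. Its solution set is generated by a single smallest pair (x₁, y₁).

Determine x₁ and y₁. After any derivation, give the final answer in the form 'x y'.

√24 → a₀=4, period (1,8); ℓ=2 even so k=1
a_0=4:  p_0=4·1+0=4,  q_0=4·0+1=1
a_1=1:  p_1=1·4+1=5,  q_1=1·1+0=1
→ (5, 1).  Check: 5²=25, 24·1²=24, difference 1.

5 1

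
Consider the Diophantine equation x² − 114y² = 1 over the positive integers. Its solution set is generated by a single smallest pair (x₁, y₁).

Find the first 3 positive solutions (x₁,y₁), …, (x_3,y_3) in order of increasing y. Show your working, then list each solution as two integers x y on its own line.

1025 96
2101249 196800
4307559425 403439904

√114 → a₀=10, period (1,2,10,2,1,20); ℓ=6 even so k=5
i=0: a=10 ⇒ p=10, q=1
…
i=2: a=2 ⇒ p=32, q=3
…
i=4: a=2 ⇒ p=694, q=65
i=5: a=1 ⇒ p=1025, q=96
→ (1025, 96).  Check: 1025²=1050625, 114·96²=1050624, difference 1.
k=2:  x_2 = 1025·1025+114·96·96 = 2101249,  y_2 = 1025·96+96·1025 = 196800
k=3:  x_3 = 1025·2101249+114·96·196800 = 4307559425,  y_3 = 1025·196800+96·2101249 = 403439904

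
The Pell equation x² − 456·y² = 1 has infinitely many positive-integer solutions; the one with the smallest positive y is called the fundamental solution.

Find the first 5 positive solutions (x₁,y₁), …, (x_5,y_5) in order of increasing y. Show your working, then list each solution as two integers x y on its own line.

1025 48
2101249 98400
4307559425 201719952
8830494720001 413525803200
18102509868442625 847727694840048

√456 = [21; 2,1,4,1,2,42, …], period ℓ=6 (even) → k=5
k=0  a_k=21  p_k/q_k = 21/1
…
k=2  a_k=1  p_k/q_k = 64/3
k=3  a_k=4  p_k/q_k = 299/14
k=4  a_k=1  p_k/q_k = 363/17
k=5  a_k=2  p_k/q_k = 1025/48
fundamental: x₁=1025, y₁=48  (since 1050625 − 456·2304 = 1)
n=2: (1025,48)∘(1025,48) = (1025·1025+456·48·48, 1025·48+48·1025) = (2101249,98400)
n=3: (2101249,98400)∘(1025,48) = (1025·2101249+456·48·98400, 1025·98400+48·2101249) = (4307559425,201719952)
n=4: (4307559425,201719952)∘(1025,48) = (1025·4307559425+456·48·201719952, 1025·201719952+48·4307559425) = (8830494720001,413525803200)
n=5: (8830494720001,413525803200)∘(1025,48) = (1025·8830494720001+456·48·413525803200, 1025·413525803200+48·8830494720001) = (18102509868442625,847727694840048)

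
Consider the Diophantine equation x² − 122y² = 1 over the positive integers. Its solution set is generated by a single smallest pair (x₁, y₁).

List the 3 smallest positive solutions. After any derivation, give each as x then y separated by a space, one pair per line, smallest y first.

√122 → a₀=11, period (22); ℓ=1 odd so k=1
step 0: (11, 1)  from 11·(1,0) + (0,1)
step 1: (243, 22)  from 22·(11,1) + (1,0)
(x₁, y₁) = (243, 22);  243² − 122·22² = 1 ✓
(243+22√122)^2 = 118097 + 10692√122
(243+22√122)^3 = 57394899 + 5196290√122

243 22
118097 10692
57394899 5196290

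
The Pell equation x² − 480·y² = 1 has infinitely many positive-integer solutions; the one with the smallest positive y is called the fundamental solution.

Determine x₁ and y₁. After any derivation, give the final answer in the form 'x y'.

241 11

[21; 1,9,1,42] for √480; ℓ=4 ⇒ convergent index 3
k=0  a_k=21  p_k/q_k = 21/1
…
k=2  a_k=9  p_k/q_k = 219/10
k=3  a_k=1  p_k/q_k = 241/11
(x₁, y₁) = (241, 11);  241² − 480·11² = 1 ✓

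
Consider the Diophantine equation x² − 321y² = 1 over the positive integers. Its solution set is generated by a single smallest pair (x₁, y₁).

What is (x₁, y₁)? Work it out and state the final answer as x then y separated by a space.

√321 → a₀=17, period (1,10,1,34); ℓ=4 even so k=3
k=0  a_k=17  p_k/q_k = 17/1
…
k=2  a_k=10  p_k/q_k = 197/11
k=3  a_k=1  p_k/q_k = 215/12
fundamental: x₁=215, y₁=12  (since 46225 − 321·144 = 1)

215 12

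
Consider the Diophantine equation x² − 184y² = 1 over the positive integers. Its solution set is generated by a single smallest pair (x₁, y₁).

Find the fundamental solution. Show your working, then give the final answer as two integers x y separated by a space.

√184 = [13; 1,1,3,2,1,2,1,2,3,1,1,26, …], period ℓ=12 (even) → k=11
i=0: a=13 ⇒ p=13, q=1
…
i=2: a=1 ⇒ p=27, q=2
i=3: a=3 ⇒ p=95, q=7
i=4: a=2 ⇒ p=217, q=16
i=5: a=1 ⇒ p=312, q=23
i=6: a=2 ⇒ p=841, q=62
i=7: a=1 ⇒ p=1153, q=85
i=8: a=2 ⇒ p=3147, q=232
…
i=10: a=1 ⇒ p=13741, q=1013
i=11: a=1 ⇒ p=24335, q=1794
fundamental: x₁=24335, y₁=1794  (since 592192225 − 184·3218436 = 1)

24335 1794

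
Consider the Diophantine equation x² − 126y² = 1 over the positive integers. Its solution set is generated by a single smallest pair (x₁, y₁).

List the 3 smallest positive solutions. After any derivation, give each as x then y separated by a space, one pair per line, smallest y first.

d=126: √d = [11; 4,2,4,22] (ℓ=4, even), read p_3/q_3
a_0=11:  p_0=11·1+0=11,  q_0=11·0+1=1
…
a_2=2:  p_2=2·45+11=101,  q_2=2·4+1=9
a_3=4:  p_3=4·101+45=449,  q_3=4·9+4=40
→ (449, 40).  Check: 449²=201601, 126·40²=201600, difference 1.
k=2:  x_2 = 449·449+126·40·40 = 403201,  y_2 = 449·40+40·449 = 35920
k=3:  x_3 = 449·403201+126·40·35920 = 362074049,  y_3 = 449·35920+40·403201 = 32256120

449 40
403201 35920
362074049 32256120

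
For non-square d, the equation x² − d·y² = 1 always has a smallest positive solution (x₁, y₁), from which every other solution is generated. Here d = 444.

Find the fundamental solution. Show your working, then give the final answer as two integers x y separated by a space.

√444 → a₀=21, period (14,42); ℓ=2 even so k=1
step 0: (21, 1)  from 21·(1,0) + (0,1)
step 1: (295, 14)  from 14·(21,1) + (1,0)
→ (295, 14).  Check: 295²=87025, 444·14²=87024, difference 1.

295 14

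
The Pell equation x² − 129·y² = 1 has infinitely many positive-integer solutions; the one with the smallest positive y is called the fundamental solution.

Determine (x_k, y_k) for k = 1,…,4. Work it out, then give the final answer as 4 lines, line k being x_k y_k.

√129 → a₀=11, period (2,1,3,1,6,1,3,1,2,22); ℓ=10 even so k=9
i=0: a=11 ⇒ p=11, q=1
i=1: a=2 ⇒ p=23, q=2
i=2: a=1 ⇒ p=34, q=3
i=3: a=3 ⇒ p=125, q=11
i=4: a=1 ⇒ p=159, q=14
…
i=6: a=1 ⇒ p=1238, q=109
i=7: a=3 ⇒ p=4793, q=422
i=8: a=1 ⇒ p=6031, q=531
i=9: a=2 ⇒ p=16855, q=1484
fundamental: x₁=16855, y₁=1484  (since 284091025 − 129·2202256 = 1)
(x_2, y_2) = (16855·16855 + 129·1484·1484, 16855·1484 + 1484·16855) = (568182049, 50025640)
(x_3, y_3) = (16855·568182049 + 129·1484·50025640, 16855·50025640 + 1484·568182049) = (19153416854935, 1686364322916)
(x_4, y_4) = (16855·19153416854935 + 129·1484·1686364322916, 16855·1686364322916 + 1484·19153416854935) = (645661681611676801, 56847341275472720)

16855 1484
568182049 50025640
19153416854935 1686364322916
645661681611676801 56847341275472720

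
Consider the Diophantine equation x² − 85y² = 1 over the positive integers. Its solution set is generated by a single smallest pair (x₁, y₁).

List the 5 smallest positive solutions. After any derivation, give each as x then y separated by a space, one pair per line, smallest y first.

285769 30996
163327842721 17715391848
93348068572789129 10125019625991228
53351968415791425367681 5786833466982059076816
30492677324331251603220874249 3307395226041867061019271780

d=85: √d = [9; 4,1,1,4,18] (ℓ=5, odd), read p_9/q_9
step 0: (9, 1)  from 9·(1,0) + (0,1)
step 1: (37, 4)  from 4·(9,1) + (1,0)
…
step 8: (62739, 6805)  from 1·(34813,3776) + (27926,3029)
step 9: (285769, 30996)  from 4·(62739,6805) + (34813,3776)
(x₁, y₁) = (285769, 30996);  285769² − 85·30996² = 1 ✓
(285769+30996√85)^2 = 163327842721 + 17715391848√85
(285769+30996√85)^3 = 93348068572789129 + 10125019625991228√85
(285769+30996√85)^4 = 53351968415791425367681 + 5786833466982059076816√85
(285769+30996√85)^5 = 30492677324331251603220874249 + 3307395226041867061019271780√85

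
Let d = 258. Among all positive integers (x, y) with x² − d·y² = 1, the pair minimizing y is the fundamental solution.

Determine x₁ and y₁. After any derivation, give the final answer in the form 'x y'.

257 16

√258 = [16; 16,32, …], period ℓ=2 (even) → k=1
a_0=16:  p_0=16·1+0=16,  q_0=16·0+1=1
a_1=16:  p_1=16·16+1=257,  q_1=16·1+0=16
(x₁, y₁) = (257, 16);  257² − 258·16² = 1 ✓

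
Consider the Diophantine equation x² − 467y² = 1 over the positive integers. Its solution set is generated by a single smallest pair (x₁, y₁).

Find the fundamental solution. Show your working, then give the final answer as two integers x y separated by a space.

[21; 1,1,1,1,3,…,1,1,42] for √467; ℓ=14 ⇒ convergent index 13
k=0  a_k=21  p_k/q_k = 21/1
k=1  a_k=1  p_k/q_k = 22/1
…
k=4  a_k=1  p_k/q_k = 108/5
…
k=9  a_k=3  p_k/q_k = 275465/12747
k=10  a_k=1  p_k/q_k = 358232/16577
…
k=12  a_k=1  p_k/q_k = 991929/45901
k=13  a_k=1  p_k/q_k = 1625626/75225
fundamental: x₁=1625626, y₁=75225  (since 2642659891876 − 467·5658800625 = 1)

1625626 75225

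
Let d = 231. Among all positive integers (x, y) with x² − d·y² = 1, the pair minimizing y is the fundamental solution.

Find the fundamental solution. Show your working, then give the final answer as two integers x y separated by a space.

76 5

√231 → a₀=15, period (5,30); ℓ=2 even so k=1
a_0=15:  p_0=15·1+0=15,  q_0=15·0+1=1
a_1=5:  p_1=5·15+1=76,  q_1=5·1+0=5
fundamental: x₁=76, y₁=5  (since 5776 − 231·25 = 1)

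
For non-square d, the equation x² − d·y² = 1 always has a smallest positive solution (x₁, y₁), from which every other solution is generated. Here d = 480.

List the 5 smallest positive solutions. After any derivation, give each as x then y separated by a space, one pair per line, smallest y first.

d=480: √d = [21; 1,9,1,42] (ℓ=4, even), read p_3/q_3
a_0=21:  p_0=21·1+0=21,  q_0=21·0+1=1
a_1=1:  p_1=1·21+1=22,  q_1=1·1+0=1
a_2=9:  p_2=9·22+21=219,  q_2=9·1+1=10
a_3=1:  p_3=1·219+22=241,  q_3=1·10+1=11
→ (241, 11).  Check: 241²=58081, 480·11²=58080, difference 1.
(x_2, y_2) = (241·241 + 480·11·11, 241·11 + 11·241) = (116161, 5302)
(x_3, y_3) = (241·116161 + 480·11·5302, 241·5302 + 11·116161) = (55989361, 2555553)
(x_4, y_4) = (241·55989361 + 480·11·2555553, 241·2555553 + 11·55989361) = (26986755841, 1231771244)
(x_5, y_5) = (241·26986755841 + 480·11·1231771244, 241·1231771244 + 11·26986755841) = (13007560326001, 593711184055)

241 11
116161 5302
55989361 2555553
26986755841 1231771244
13007560326001 593711184055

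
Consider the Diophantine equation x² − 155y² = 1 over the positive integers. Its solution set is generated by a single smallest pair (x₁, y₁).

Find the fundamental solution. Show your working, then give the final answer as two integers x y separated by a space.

d=155: √d = [12; 2,4,2,24] (ℓ=4, even), read p_3/q_3
a_0=12:  p_0=12·1+0=12,  q_0=12·0+1=1
…
a_2=4:  p_2=4·25+12=112,  q_2=4·2+1=9
a_3=2:  p_3=2·112+25=249,  q_3=2·9+2=20
fundamental: x₁=249, y₁=20  (since 62001 − 155·400 = 1)

249 20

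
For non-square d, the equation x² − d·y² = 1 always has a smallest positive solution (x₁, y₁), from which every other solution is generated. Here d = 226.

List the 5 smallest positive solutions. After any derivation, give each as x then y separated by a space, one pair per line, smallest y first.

√226 = [15; 30, …], period ℓ=1 (odd) → k=1
a_0=15:  p_0=15·1+0=15,  q_0=15·0+1=1
a_1=30:  p_1=30·15+1=451,  q_1=30·1+0=30
→ (451, 30).  Check: 451²=203401, 226·30²=203400, difference 1.
(451+30√226)^2 = 406801 + 27060√226
(451+30√226)^3 = 366934051 + 24408090√226
(451+30√226)^4 = 330974107201 + 22016070120√226
(451+30√226)^5 = 298538277761251 + 19858470840150√226

451 30
406801 27060
366934051 24408090
330974107201 22016070120
298538277761251 19858470840150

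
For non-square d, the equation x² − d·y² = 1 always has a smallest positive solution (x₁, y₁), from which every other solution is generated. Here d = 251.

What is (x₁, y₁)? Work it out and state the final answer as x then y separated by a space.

d=251: √d = [15; 1,5,2,1,2,…,5,1,30] (ℓ=14, even), read p_13/q_13
a_0=15:  p_0=15·1+0=15,  q_0=15·0+1=1
…
a_8=2:  p_8=2·29563+1917=61043,  q_8=2·1866+121=3853
a_9=2:  p_9=2·61043+29563=151649,  q_9=2·3853+1866=9572
a_10=1:  p_10=1·151649+61043=212692,  q_10=1·9572+3853=13425
a_11=2:  p_11=2·212692+151649=577033,  q_11=2·13425+9572=36422
a_12=5:  p_12=5·577033+212692=3097857,  q_12=5·36422+13425=195535
a_13=1:  p_13=1·3097857+577033=3674890,  q_13=1·195535+36422=231957
→ (3674890, 231957).  Check: 3674890²=13504816512100, 251·231957²=13504816512099, difference 1.

3674890 231957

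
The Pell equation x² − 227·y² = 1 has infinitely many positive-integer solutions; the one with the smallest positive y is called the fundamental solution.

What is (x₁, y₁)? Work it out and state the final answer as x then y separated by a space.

[15; 15,30] for √227; ℓ=2 ⇒ convergent index 1
i=0: a=15 ⇒ p=15, q=1
i=1: a=15 ⇒ p=226, q=15
→ (226, 15).  Check: 226²=51076, 227·15²=51075, difference 1.

226 15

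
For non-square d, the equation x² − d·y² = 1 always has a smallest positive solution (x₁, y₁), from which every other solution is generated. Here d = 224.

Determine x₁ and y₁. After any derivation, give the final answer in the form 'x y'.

15 1

[14; 1,28] for √224; ℓ=2 ⇒ convergent index 1
a_0=14:  p_0=14·1+0=14,  q_0=14·0+1=1
a_1=1:  p_1=1·14+1=15,  q_1=1·1+0=1
→ (15, 1).  Check: 15²=225, 224·1²=224, difference 1.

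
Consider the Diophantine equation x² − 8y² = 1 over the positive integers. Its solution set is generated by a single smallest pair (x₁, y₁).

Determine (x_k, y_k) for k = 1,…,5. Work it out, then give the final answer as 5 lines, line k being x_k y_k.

3 1
17 6
99 35
577 204
3363 1189

√8 = [2; 1,4, …], period ℓ=2 (even) → k=1
k=0  a_k=2  p_k/q_k = 2/1
k=1  a_k=1  p_k/q_k = 3/1
fundamental: x₁=3, y₁=1  (since 9 − 8·1 = 1)
n=2: (3,1)∘(3,1) = (3·3+8·1·1, 3·1+1·3) = (17,6)
n=3: (17,6)∘(3,1) = (3·17+8·1·6, 3·6+1·17) = (99,35)
n=4: (99,35)∘(3,1) = (3·99+8·1·35, 3·35+1·99) = (577,204)
n=5: (577,204)∘(3,1) = (3·577+8·1·204, 3·204+1·577) = (3363,1189)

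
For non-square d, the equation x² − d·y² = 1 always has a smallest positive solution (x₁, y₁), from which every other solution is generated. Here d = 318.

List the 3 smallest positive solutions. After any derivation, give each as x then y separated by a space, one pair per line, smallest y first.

107 6
22897 1284
4899851 274770

√318 → a₀=17, period (1,4,1,34); ℓ=4 even so k=3
k=0  a_k=17  p_k/q_k = 17/1
…
k=2  a_k=4  p_k/q_k = 89/5
k=3  a_k=1  p_k/q_k = 107/6
→ (107, 6).  Check: 107²=11449, 318·6²=11448, difference 1.
(x_2, y_2) = (107·107 + 318·6·6, 107·6 + 6·107) = (22897, 1284)
(x_3, y_3) = (107·22897 + 318·6·1284, 107·1284 + 6·22897) = (4899851, 274770)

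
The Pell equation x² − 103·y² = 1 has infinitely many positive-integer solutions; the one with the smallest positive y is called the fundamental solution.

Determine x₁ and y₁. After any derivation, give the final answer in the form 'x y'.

227528 22419

[10; 6,1,2,1,1,9,1,1,2,1,6,20] for √103; ℓ=12 ⇒ convergent index 11
step 0: (10, 1)  from 10·(1,0) + (0,1)
…
step 8: (9611, 947)  from 1·(5044,497) + (4567,450)
…
step 10: (33877, 3338)  from 1·(24266,2391) + (9611,947)
step 11: (227528, 22419)  from 6·(33877,3338) + (24266,2391)
→ (227528, 22419).  Check: 227528²=51768990784, 103·22419²=51768990783, difference 1.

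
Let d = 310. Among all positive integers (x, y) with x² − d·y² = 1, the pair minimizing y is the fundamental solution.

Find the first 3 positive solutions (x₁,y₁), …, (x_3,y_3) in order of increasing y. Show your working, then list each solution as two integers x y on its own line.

848719 48204
1440647881921 81823301352
2445410459391369679 138889981000287972

[17; 1,1,1,1,5,…,1,1,34] for √310; ℓ=16 ⇒ convergent index 15
i=0: a=17 ⇒ p=17, q=1
…
i=8: a=2 ⇒ p=5687, q=323
…
i=14: a=1 ⇒ p=515017, q=29251
i=15: a=1 ⇒ p=848719, q=48204
fundamental: x₁=848719, y₁=48204  (since 720323940961 − 310·2323625616 = 1)
k=2:  x_2 = 848719·848719+310·48204·48204 = 1440647881921,  y_2 = 848719·48204+48204·848719 = 81823301352
k=3:  x_3 = 848719·1440647881921+310·48204·81823301352 = 2445410459391369679,  y_3 = 848719·81823301352+48204·1440647881921 = 138889981000287972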